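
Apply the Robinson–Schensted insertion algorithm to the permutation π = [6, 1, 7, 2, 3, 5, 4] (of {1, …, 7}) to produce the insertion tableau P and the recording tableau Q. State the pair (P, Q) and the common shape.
P = [1, 2, 3, 4] / [5, 7] / [6];  Q = [1, 3, 5, 6] / [2, 4] / [7];  common shape = (4, 2, 1)

Row-insert the values π_1, π_2, … into P one at a time, bumping the leftmost entry strictly greater than the inserted value down to the next row. The recording tableau Q records, in position (i, j), the step at which that cell was added to P.
  Insert 6 (step 1): P = [6];  Q = [1]
  Insert 1 (step 2): P = [1] / [6];  Q = [1] / [2]
  Insert 7 (step 3): P = [1, 7] / [6];  Q = [1, 3] / [2]
  Insert 2 (step 4): P = [1, 2] / [6, 7];  Q = [1, 3] / [2, 4]
  Insert 3 (step 5): P = [1, 2, 3] / [6, 7];  Q = [1, 3, 5] / [2, 4]
  Insert 5 (step 6): P = [1, 2, 3, 5] / [6, 7];  Q = [1, 3, 5, 6] / [2, 4]
  Insert 4 (step 7): P = [1, 2, 3, 4] / [5, 7] / [6];  Q = [1, 3, 5, 6] / [2, 4] / [7]
Final shape: (4, 2, 1).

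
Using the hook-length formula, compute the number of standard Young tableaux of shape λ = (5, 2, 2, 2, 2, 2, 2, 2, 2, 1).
# SYT of shape (5, 2, 2, 2, 2, 2, 2, 2, 2, 1) = 15242370

Hook-length formula: f^λ = n! / Π hook(c), product over all cells c of the Young diagram. For λ = (5, 2, 2, 2, 2, 2, 2, 2, 2, 1), n = 22 boxes. Hook lengths by row (left-to-right, top-to-bottom): [14, 12, 3, 2, 1]; [10, 8]; [9, 7]; [8, 6]; [7, 5]; [6, 4]; [5, 3]; [4, 2]; [3, 1]; [1]. Product of hooks = 73741860864000. So f^λ = 22! / 73741860864000 = 1124000727777607680000 / 73741860864000 = 15242370.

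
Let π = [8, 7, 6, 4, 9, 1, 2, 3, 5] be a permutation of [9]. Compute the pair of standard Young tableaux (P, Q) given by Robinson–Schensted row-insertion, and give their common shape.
P = [1, 2, 3, 5] / [4, 9] / [6] / [7] / [8];  Q = [1, 5, 8, 9] / [2, 7] / [3] / [4] / [6];  common shape = (4, 2, 1, 1, 1)

Row-insert the values π_1, π_2, … into P one at a time, bumping the leftmost entry strictly greater than the inserted value down to the next row. The recording tableau Q records, in position (i, j), the step at which that cell was added to P.
  Insert 8 (step 1): P = [8];  Q = [1]
  Insert 7 (step 2): P = [7] / [8];  Q = [1] / [2]
  Insert 6 (step 3): P = [6] / [7] / [8];  Q = [1] / [2] / [3]
  Insert 4 (step 4): P = [4] / [6] / [7] / [8];  Q = [1] / [2] / [3] / [4]
  Insert 9 (step 5): P = [4, 9] / [6] / [7] / [8];  Q = [1, 5] / [2] / [3] / [4]
  Insert 1 (step 6): P = [1, 9] / [4] / [6] / [7] / [8];  Q = [1, 5] / [2] / [3] / [4] / [6]
  Insert 2 (step 7): P = [1, 2] / [4, 9] / [6] / [7] / [8];  Q = [1, 5] / [2, 7] / [3] / [4] / [6]
  Insert 3 (step 8): P = [1, 2, 3] / [4, 9] / [6] / [7] / [8];  Q = [1, 5, 8] / [2, 7] / [3] / [4] / [6]
  Insert 5 (step 9): P = [1, 2, 3, 5] / [4, 9] / [6] / [7] / [8];  Q = [1, 5, 8, 9] / [2, 7] / [3] / [4] / [6]
Final shape: (4, 2, 1, 1, 1).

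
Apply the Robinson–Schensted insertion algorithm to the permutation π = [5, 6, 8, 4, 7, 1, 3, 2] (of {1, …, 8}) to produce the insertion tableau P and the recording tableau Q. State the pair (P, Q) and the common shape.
P = [1, 2, 7] / [3, 6] / [4, 8] / [5];  Q = [1, 2, 3] / [4, 5] / [6, 7] / [8];  common shape = (3, 2, 2, 1)

Row-insert the values π_1, π_2, … into P one at a time, bumping the leftmost entry strictly greater than the inserted value down to the next row. The recording tableau Q records, in position (i, j), the step at which that cell was added to P.
  Insert 5 (step 1): P = [5];  Q = [1]
  Insert 6 (step 2): P = [5, 6];  Q = [1, 2]
  Insert 8 (step 3): P = [5, 6, 8];  Q = [1, 2, 3]
  Insert 4 (step 4): P = [4, 6, 8] / [5];  Q = [1, 2, 3] / [4]
  Insert 7 (step 5): P = [4, 6, 7] / [5, 8];  Q = [1, 2, 3] / [4, 5]
  Insert 1 (step 6): P = [1, 6, 7] / [4, 8] / [5];  Q = [1, 2, 3] / [4, 5] / [6]
  Insert 3 (step 7): P = [1, 3, 7] / [4, 6] / [5, 8];  Q = [1, 2, 3] / [4, 5] / [6, 7]
  Insert 2 (step 8): P = [1, 2, 7] / [3, 6] / [4, 8] / [5];  Q = [1, 2, 3] / [4, 5] / [6, 7] / [8]
Final shape: (3, 2, 2, 1).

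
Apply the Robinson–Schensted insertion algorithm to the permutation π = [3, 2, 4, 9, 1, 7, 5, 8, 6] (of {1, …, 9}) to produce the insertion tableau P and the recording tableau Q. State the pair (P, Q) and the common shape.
P = [1, 4, 5, 6] / [2, 7, 8] / [3, 9];  Q = [1, 3, 4, 8] / [2, 6, 9] / [5, 7];  common shape = (4, 3, 2)

Row-insert the values π_1, π_2, … into P one at a time, bumping the leftmost entry strictly greater than the inserted value down to the next row. The recording tableau Q records, in position (i, j), the step at which that cell was added to P.
  Insert 3 (step 1): P = [3];  Q = [1]
  Insert 2 (step 2): P = [2] / [3];  Q = [1] / [2]
  Insert 4 (step 3): P = [2, 4] / [3];  Q = [1, 3] / [2]
  Insert 9 (step 4): P = [2, 4, 9] / [3];  Q = [1, 3, 4] / [2]
  Insert 1 (step 5): P = [1, 4, 9] / [2] / [3];  Q = [1, 3, 4] / [2] / [5]
  Insert 7 (step 6): P = [1, 4, 7] / [2, 9] / [3];  Q = [1, 3, 4] / [2, 6] / [5]
  Insert 5 (step 7): P = [1, 4, 5] / [2, 7] / [3, 9];  Q = [1, 3, 4] / [2, 6] / [5, 7]
  Insert 8 (step 8): P = [1, 4, 5, 8] / [2, 7] / [3, 9];  Q = [1, 3, 4, 8] / [2, 6] / [5, 7]
  Insert 6 (step 9): P = [1, 4, 5, 6] / [2, 7, 8] / [3, 9];  Q = [1, 3, 4, 8] / [2, 6, 9] / [5, 7]
Final shape: (4, 3, 2).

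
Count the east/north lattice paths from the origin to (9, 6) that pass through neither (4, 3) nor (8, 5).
Number of paths = 1521

Inclusion–exclusion. Total paths: C(15, 9) = 5005. Through P₁: C(7, 4)·C(8, 5) = 1960. Through P₂: C(13, 8)·C(2, 1) = 2574. Since P₁ is strictly southwest of P₂, a monotone path through both must visit P₁ then P₂; paths through both = C(7, 4)·C(6, 4)·C(2, 1) = 1050. Avoid both = 5005 − 1960 − 2574 + 1050 = 1521.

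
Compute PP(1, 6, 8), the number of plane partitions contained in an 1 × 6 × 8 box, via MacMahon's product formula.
PP(1, 6, 8) = 3003

Evaluate the triple product over i = 1..1, j = 1..6, k = 1..8. The factors are (2/1) · (3/2) · (4/3) · (5/4) · (6/5) · (7/6) · (8/7) · (9/8) · … (48 factors total). The numerators and denominators telescope so the product is an integer; carrying out the multiplication exactly gives PP(1, 6, 8) = 3003.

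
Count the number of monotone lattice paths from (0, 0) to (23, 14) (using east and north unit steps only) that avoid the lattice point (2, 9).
Number of paths = 6103468900

Total paths from (0, 0) to (23, 14): C(37, 23) = 6107086800. Paths through (2, 9): (paths (0, 0) → (2, 9)) × (paths (2, 9) → (23, 14)) = C(11, 2) · C(26, 21) = 55 · 65780 = 3617900. Avoidance count = 6107086800 − 3617900 = 6103468900.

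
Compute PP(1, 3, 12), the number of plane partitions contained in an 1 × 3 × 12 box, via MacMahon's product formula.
PP(1, 3, 12) = 455

Evaluate the triple product over i = 1..1, j = 1..3, k = 1..12. The factors are (2/1) · (3/2) · (4/3) · (5/4) · (6/5) · (7/6) · (8/7) · (9/8) · … (36 factors total). The numerators and denominators telescope so the product is an integer; carrying out the multiplication exactly gives PP(1, 3, 12) = 455.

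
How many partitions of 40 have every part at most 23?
p(40, parts ≤ 23) = 36423

Use the recurrence p(n, m) = p(n, m−1) + p(n−m, m): either the largest part is < m (count p(n, m−1)) or the largest part is exactly m (remove one copy of m, count p(n−m, m)). With p(0, ·) = 1 this gives p(40, parts ≤ 23) = 36423. (By conjugating Young diagrams, this also counts partitions of 40 into at most 23 parts.)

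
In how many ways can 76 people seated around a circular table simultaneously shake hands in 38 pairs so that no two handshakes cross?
C_38 = 176733862787006701400

These noncrossing handshakes are counted by the Catalan number C_n = (1/(n + 1)) · C(2n, n). For n = 38: C_38 = (1/39) · C(76, 38) = 6892620648693261354600/39 = 176733862787006701400.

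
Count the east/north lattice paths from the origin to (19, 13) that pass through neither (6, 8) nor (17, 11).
Number of paths = 199357368

Inclusion–exclusion. Total paths: C(32, 19) = 347373600. Through P₁: C(14, 6)·C(18, 13) = 25729704. Through P₂: C(28, 17)·C(4, 2) = 128845080. Since P₁ is strictly southwest of P₂, a monotone path through both must visit P₁ then P₂; paths through both = C(14, 6)·C(14, 11)·C(4, 2) = 6558552. Avoid both = 347373600 − 25729704 − 128845080 + 6558552 = 199357368.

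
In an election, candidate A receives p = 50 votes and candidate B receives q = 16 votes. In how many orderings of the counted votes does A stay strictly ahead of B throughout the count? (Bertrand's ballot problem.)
Strict-lead orderings = 440671237120764

Total orderings of the 66 votes with 50 for A: C(66, 50) = 855420636763836. By the Bertrand ballot formula (Cycle Lemma / reflection principle), the number of orderings in which A is strictly ahead of B throughout is (p − q)/(p + q) · C(p + q, p) = (50 − 16)/(50 + 16) · 855420636763836 = 440671237120764.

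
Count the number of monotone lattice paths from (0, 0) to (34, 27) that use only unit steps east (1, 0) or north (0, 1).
Number of paths = 157890968768078210

A monotone lattice path from (0, 0) to (34, 27) consists of 34 east steps and 27 north steps in some order, so it is determined by which 34 of the 61 steps are east. The count is C(61, 34) = 157890968768078210.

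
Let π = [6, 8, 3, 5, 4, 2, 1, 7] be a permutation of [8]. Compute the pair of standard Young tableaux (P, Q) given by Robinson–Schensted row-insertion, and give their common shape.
P = [1, 4, 7] / [2, 8] / [3] / [5] / [6];  Q = [1, 2, 8] / [3, 4] / [5] / [6] / [7];  common shape = (3, 2, 1, 1, 1)

Row-insert the values π_1, π_2, … into P one at a time, bumping the leftmost entry strictly greater than the inserted value down to the next row. The recording tableau Q records, in position (i, j), the step at which that cell was added to P.
  Insert 6 (step 1): P = [6];  Q = [1]
  Insert 8 (step 2): P = [6, 8];  Q = [1, 2]
  Insert 3 (step 3): P = [3, 8] / [6];  Q = [1, 2] / [3]
  Insert 5 (step 4): P = [3, 5] / [6, 8];  Q = [1, 2] / [3, 4]
  Insert 4 (step 5): P = [3, 4] / [5, 8] / [6];  Q = [1, 2] / [3, 4] / [5]
  Insert 2 (step 6): P = [2, 4] / [3, 8] / [5] / [6];  Q = [1, 2] / [3, 4] / [5] / [6]
  Insert 1 (step 7): P = [1, 4] / [2, 8] / [3] / [5] / [6];  Q = [1, 2] / [3, 4] / [5] / [6] / [7]
  Insert 7 (step 8): P = [1, 4, 7] / [2, 8] / [3] / [5] / [6];  Q = [1, 2, 8] / [3, 4] / [5] / [6] / [7]
Final shape: (3, 2, 1, 1, 1).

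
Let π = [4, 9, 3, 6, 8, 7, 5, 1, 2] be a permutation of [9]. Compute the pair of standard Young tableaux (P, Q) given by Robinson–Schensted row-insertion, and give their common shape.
P = [1, 2, 7] / [3, 5] / [4, 6] / [8] / [9];  Q = [1, 2, 5] / [3, 4] / [6, 9] / [7] / [8];  common shape = (3, 2, 2, 1, 1)

Row-insert the values π_1, π_2, … into P one at a time, bumping the leftmost entry strictly greater than the inserted value down to the next row. The recording tableau Q records, in position (i, j), the step at which that cell was added to P.
  Insert 4 (step 1): P = [4];  Q = [1]
  Insert 9 (step 2): P = [4, 9];  Q = [1, 2]
  Insert 3 (step 3): P = [3, 9] / [4];  Q = [1, 2] / [3]
  Insert 6 (step 4): P = [3, 6] / [4, 9];  Q = [1, 2] / [3, 4]
  Insert 8 (step 5): P = [3, 6, 8] / [4, 9];  Q = [1, 2, 5] / [3, 4]
  Insert 7 (step 6): P = [3, 6, 7] / [4, 8] / [9];  Q = [1, 2, 5] / [3, 4] / [6]
  Insert 5 (step 7): P = [3, 5, 7] / [4, 6] / [8] / [9];  Q = [1, 2, 5] / [3, 4] / [6] / [7]
  Insert 1 (step 8): P = [1, 5, 7] / [3, 6] / [4] / [8] / [9];  Q = [1, 2, 5] / [3, 4] / [6] / [7] / [8]
  Insert 2 (step 9): P = [1, 2, 7] / [3, 5] / [4, 6] / [8] / [9];  Q = [1, 2, 5] / [3, 4] / [6, 9] / [7] / [8]
Final shape: (3, 2, 2, 1, 1).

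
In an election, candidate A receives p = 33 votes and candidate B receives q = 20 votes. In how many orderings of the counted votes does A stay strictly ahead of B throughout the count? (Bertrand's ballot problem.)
Strict-lead orderings = 49634247352235

Total orderings of the 53 votes with 33 for A: C(53, 33) = 202355008436035. By the Bertrand ballot formula (Cycle Lemma / reflection principle), the number of orderings in which A is strictly ahead of B throughout is (p − q)/(p + q) · C(p + q, p) = (33 − 20)/(33 + 20) · 202355008436035 = 49634247352235.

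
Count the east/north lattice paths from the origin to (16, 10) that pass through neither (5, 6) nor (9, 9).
Number of paths = 4421505

Inclusion–exclusion. Total paths: C(26, 16) = 5311735. Through P₁: C(11, 5)·C(15, 11) = 630630. Through P₂: C(18, 9)·C(8, 7) = 388960. Since P₁ is strictly southwest of P₂, a monotone path through both must visit P₁ then P₂; paths through both = C(11, 5)·C(7, 4)·C(8, 7) = 129360. Avoid both = 5311735 − 630630 − 388960 + 129360 = 4421505.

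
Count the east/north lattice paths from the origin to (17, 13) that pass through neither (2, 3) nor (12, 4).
Number of paths = 83648830

Inclusion–exclusion. Total paths: C(30, 17) = 119759850. Through P₁: C(5, 2)·C(25, 15) = 32687600. Through P₂: C(16, 12)·C(14, 5) = 3643640. Since P₁ is strictly southwest of P₂, a monotone path through both must visit P₁ then P₂; paths through both = C(5, 2)·C(11, 10)·C(14, 5) = 220220. Avoid both = 119759850 − 32687600 − 3643640 + 220220 = 83648830.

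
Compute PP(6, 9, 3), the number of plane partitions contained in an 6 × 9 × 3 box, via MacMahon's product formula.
PP(6, 9, 3) = 2530768240

Evaluate the triple product over i = 1..6, j = 1..9, k = 1..3. The factors are (2/1) · (3/2) · (4/3) · (3/2) · (4/3) · (5/4) · (4/3) · (5/4) · … (162 factors total). The numerators and denominators telescope so the product is an integer; carrying out the multiplication exactly gives PP(6, 9, 3) = 2530768240.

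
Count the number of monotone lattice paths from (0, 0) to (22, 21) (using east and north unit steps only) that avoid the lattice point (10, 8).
Number of paths = 824494754460

Total paths from (0, 0) to (22, 21): C(43, 22) = 1052049481860. Paths through (10, 8): (paths (0, 0) → (10, 8)) × (paths (10, 8) → (22, 21)) = C(18, 10) · C(25, 12) = 43758 · 5200300 = 227554727400. Avoidance count = 1052049481860 − 227554727400 = 824494754460.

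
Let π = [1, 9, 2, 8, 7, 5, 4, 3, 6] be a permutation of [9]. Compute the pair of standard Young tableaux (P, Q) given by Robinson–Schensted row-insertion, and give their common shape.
P = [1, 2, 3, 6] / [4] / [5] / [7] / [8] / [9];  Q = [1, 2, 4, 9] / [3] / [5] / [6] / [7] / [8];  common shape = (4, 1, 1, 1, 1, 1)

Row-insert the values π_1, π_2, … into P one at a time, bumping the leftmost entry strictly greater than the inserted value down to the next row. The recording tableau Q records, in position (i, j), the step at which that cell was added to P.
  Insert 1 (step 1): P = [1];  Q = [1]
  Insert 9 (step 2): P = [1, 9];  Q = [1, 2]
  Insert 2 (step 3): P = [1, 2] / [9];  Q = [1, 2] / [3]
  Insert 8 (step 4): P = [1, 2, 8] / [9];  Q = [1, 2, 4] / [3]
  Insert 7 (step 5): P = [1, 2, 7] / [8] / [9];  Q = [1, 2, 4] / [3] / [5]
  Insert 5 (step 6): P = [1, 2, 5] / [7] / [8] / [9];  Q = [1, 2, 4] / [3] / [5] / [6]
  Insert 4 (step 7): P = [1, 2, 4] / [5] / [7] / [8] / [9];  Q = [1, 2, 4] / [3] / [5] / [6] / [7]
  Insert 3 (step 8): P = [1, 2, 3] / [4] / [5] / [7] / [8] / [9];  Q = [1, 2, 4] / [3] / [5] / [6] / [7] / [8]
  Insert 6 (step 9): P = [1, 2, 3, 6] / [4] / [5] / [7] / [8] / [9];  Q = [1, 2, 4, 9] / [3] / [5] / [6] / [7] / [8]
Final shape: (4, 1, 1, 1, 1, 1).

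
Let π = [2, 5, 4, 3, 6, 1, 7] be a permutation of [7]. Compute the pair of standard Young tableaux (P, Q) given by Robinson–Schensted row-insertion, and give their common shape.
P = [1, 3, 6, 7] / [2] / [4] / [5];  Q = [1, 2, 5, 7] / [3] / [4] / [6];  common shape = (4, 1, 1, 1)

Row-insert the values π_1, π_2, … into P one at a time, bumping the leftmost entry strictly greater than the inserted value down to the next row. The recording tableau Q records, in position (i, j), the step at which that cell was added to P.
  Insert 2 (step 1): P = [2];  Q = [1]
  Insert 5 (step 2): P = [2, 5];  Q = [1, 2]
  Insert 4 (step 3): P = [2, 4] / [5];  Q = [1, 2] / [3]
  Insert 3 (step 4): P = [2, 3] / [4] / [5];  Q = [1, 2] / [3] / [4]
  Insert 6 (step 5): P = [2, 3, 6] / [4] / [5];  Q = [1, 2, 5] / [3] / [4]
  Insert 1 (step 6): P = [1, 3, 6] / [2] / [4] / [5];  Q = [1, 2, 5] / [3] / [4] / [6]
  Insert 7 (step 7): P = [1, 3, 6, 7] / [2] / [4] / [5];  Q = [1, 2, 5, 7] / [3] / [4] / [6]
Final shape: (4, 1, 1, 1).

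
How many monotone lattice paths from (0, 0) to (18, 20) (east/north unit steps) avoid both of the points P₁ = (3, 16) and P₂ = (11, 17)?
Number of paths = 30998389686

Inclusion–exclusion. Total paths: C(38, 18) = 33578000610. Through P₁: C(19, 3)·C(19, 15) = 3755844. Through P₂: C(28, 11)·C(10, 7) = 2576901600. Since P₁ is strictly southwest of P₂, a monotone path through both must visit P₁ then P₂; paths through both = C(19, 3)·C(9, 8)·C(10, 7) = 1046520. Avoid both = 33578000610 − 3755844 − 2576901600 + 1046520 = 30998389686.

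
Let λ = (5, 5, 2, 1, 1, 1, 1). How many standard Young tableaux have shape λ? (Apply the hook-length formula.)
# SYT of shape (5, 5, 2, 1, 1, 1, 1) = 305760

Hook-length formula: f^λ = n! / Π hook(c), product over all cells c of the Young diagram. For λ = (5, 5, 2, 1, 1, 1, 1), n = 16 boxes. Hook lengths by row (left-to-right, top-to-bottom): [11, 6, 4, 3, 2]; [10, 5, 3, 2, 1]; [6, 1]; [4]; [3]; [2]; [1]. Product of hooks = 68428800. So f^λ = 16! / 68428800 = 20922789888000 / 68428800 = 305760.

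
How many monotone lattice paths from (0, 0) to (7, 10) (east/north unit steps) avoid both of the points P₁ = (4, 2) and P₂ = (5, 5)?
Number of paths = 12941

Inclusion–exclusion. Total paths: C(17, 7) = 19448. Through P₁: C(6, 4)·C(11, 3) = 2475. Through P₂: C(10, 5)·C(7, 2) = 5292. Since P₁ is strictly southwest of P₂, a monotone path through both must visit P₁ then P₂; paths through both = C(6, 4)·C(4, 1)·C(7, 2) = 1260. Avoid both = 19448 − 2475 − 5292 + 1260 = 12941.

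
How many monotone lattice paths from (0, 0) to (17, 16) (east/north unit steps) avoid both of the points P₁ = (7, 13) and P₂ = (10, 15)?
Number of paths = 1124683910

Inclusion–exclusion. Total paths: C(33, 17) = 1166803110. Through P₁: C(20, 7)·C(13, 10) = 22170720. Through P₂: C(25, 10)·C(8, 7) = 26150080. Since P₁ is strictly southwest of P₂, a monotone path through both must visit P₁ then P₂; paths through both = C(20, 7)·C(5, 3)·C(8, 7) = 6201600. Avoid both = 1166803110 − 22170720 − 26150080 + 6201600 = 1124683910.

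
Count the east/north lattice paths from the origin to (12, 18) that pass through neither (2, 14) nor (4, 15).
Number of paths = 85792965

Inclusion–exclusion. Total paths: C(30, 12) = 86493225. Through P₁: C(16, 2)·C(14, 10) = 120120. Through P₂: C(19, 4)·C(11, 8) = 639540. Since P₁ is strictly southwest of P₂, a monotone path through both must visit P₁ then P₂; paths through both = C(16, 2)·C(3, 2)·C(11, 8) = 59400. Avoid both = 86493225 − 120120 − 639540 + 59400 = 85792965.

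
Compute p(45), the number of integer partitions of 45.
p(45) = 89134

Compute p(n) via the recurrence p(n, m) = p(n, m−1) + p(n−m, m), where p(n, m) counts partitions of n with all parts ≤ m and p(n) = p(n, n). The base cases are p(0, m) = 1 and p(n, 0) = 0 for n > 0. Filling the table yields p(45) = 89134. (Euler's pentagonal recurrence is an alternative.)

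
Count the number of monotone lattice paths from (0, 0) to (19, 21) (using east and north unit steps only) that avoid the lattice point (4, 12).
Number of paths = 128902751120

Total paths from (0, 0) to (19, 21): C(40, 19) = 131282408400. Paths through (4, 12): (paths (0, 0) → (4, 12)) × (paths (4, 12) → (19, 21)) = C(16, 4) · C(24, 15) = 1820 · 1307504 = 2379657280. Avoidance count = 131282408400 − 2379657280 = 128902751120.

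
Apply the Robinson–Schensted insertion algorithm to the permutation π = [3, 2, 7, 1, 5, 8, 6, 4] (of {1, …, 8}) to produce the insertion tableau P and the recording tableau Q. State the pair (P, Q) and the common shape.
P = [1, 4, 6] / [2, 5, 8] / [3, 7];  Q = [1, 3, 6] / [2, 5, 7] / [4, 8];  common shape = (3, 3, 2)

Row-insert the values π_1, π_2, … into P one at a time, bumping the leftmost entry strictly greater than the inserted value down to the next row. The recording tableau Q records, in position (i, j), the step at which that cell was added to P.
  Insert 3 (step 1): P = [3];  Q = [1]
  Insert 2 (step 2): P = [2] / [3];  Q = [1] / [2]
  Insert 7 (step 3): P = [2, 7] / [3];  Q = [1, 3] / [2]
  Insert 1 (step 4): P = [1, 7] / [2] / [3];  Q = [1, 3] / [2] / [4]
  Insert 5 (step 5): P = [1, 5] / [2, 7] / [3];  Q = [1, 3] / [2, 5] / [4]
  Insert 8 (step 6): P = [1, 5, 8] / [2, 7] / [3];  Q = [1, 3, 6] / [2, 5] / [4]
  Insert 6 (step 7): P = [1, 5, 6] / [2, 7, 8] / [3];  Q = [1, 3, 6] / [2, 5, 7] / [4]
  Insert 4 (step 8): P = [1, 4, 6] / [2, 5, 8] / [3, 7];  Q = [1, 3, 6] / [2, 5, 7] / [4, 8]
Final shape: (3, 3, 2).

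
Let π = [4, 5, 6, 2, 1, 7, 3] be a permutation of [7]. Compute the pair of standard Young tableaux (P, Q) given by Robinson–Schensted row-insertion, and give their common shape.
P = [1, 3, 6, 7] / [2, 5] / [4];  Q = [1, 2, 3, 6] / [4, 7] / [5];  common shape = (4, 2, 1)

Row-insert the values π_1, π_2, … into P one at a time, bumping the leftmost entry strictly greater than the inserted value down to the next row. The recording tableau Q records, in position (i, j), the step at which that cell was added to P.
  Insert 4 (step 1): P = [4];  Q = [1]
  Insert 5 (step 2): P = [4, 5];  Q = [1, 2]
  Insert 6 (step 3): P = [4, 5, 6];  Q = [1, 2, 3]
  Insert 2 (step 4): P = [2, 5, 6] / [4];  Q = [1, 2, 3] / [4]
  Insert 1 (step 5): P = [1, 5, 6] / [2] / [4];  Q = [1, 2, 3] / [4] / [5]
  Insert 7 (step 6): P = [1, 5, 6, 7] / [2] / [4];  Q = [1, 2, 3, 6] / [4] / [5]
  Insert 3 (step 7): P = [1, 3, 6, 7] / [2, 5] / [4];  Q = [1, 2, 3, 6] / [4, 7] / [5]
Final shape: (4, 2, 1).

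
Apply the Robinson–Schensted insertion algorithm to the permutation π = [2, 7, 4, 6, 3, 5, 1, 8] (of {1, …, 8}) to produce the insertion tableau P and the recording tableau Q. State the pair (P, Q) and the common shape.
P = [1, 3, 5, 8] / [2, 6] / [4] / [7];  Q = [1, 2, 4, 8] / [3, 6] / [5] / [7];  common shape = (4, 2, 1, 1)

Row-insert the values π_1, π_2, … into P one at a time, bumping the leftmost entry strictly greater than the inserted value down to the next row. The recording tableau Q records, in position (i, j), the step at which that cell was added to P.
  Insert 2 (step 1): P = [2];  Q = [1]
  Insert 7 (step 2): P = [2, 7];  Q = [1, 2]
  Insert 4 (step 3): P = [2, 4] / [7];  Q = [1, 2] / [3]
  Insert 6 (step 4): P = [2, 4, 6] / [7];  Q = [1, 2, 4] / [3]
  Insert 3 (step 5): P = [2, 3, 6] / [4] / [7];  Q = [1, 2, 4] / [3] / [5]
  Insert 5 (step 6): P = [2, 3, 5] / [4, 6] / [7];  Q = [1, 2, 4] / [3, 6] / [5]
  Insert 1 (step 7): P = [1, 3, 5] / [2, 6] / [4] / [7];  Q = [1, 2, 4] / [3, 6] / [5] / [7]
  Insert 8 (step 8): P = [1, 3, 5, 8] / [2, 6] / [4] / [7];  Q = [1, 2, 4, 8] / [3, 6] / [5] / [7]
Final shape: (4, 2, 1, 1).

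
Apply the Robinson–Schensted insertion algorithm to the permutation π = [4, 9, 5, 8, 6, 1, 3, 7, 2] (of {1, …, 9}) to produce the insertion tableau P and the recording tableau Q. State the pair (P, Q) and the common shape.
P = [1, 2, 6, 7] / [3, 5] / [4] / [8] / [9];  Q = [1, 2, 4, 8] / [3, 7] / [5] / [6] / [9];  common shape = (4, 2, 1, 1, 1)

Row-insert the values π_1, π_2, … into P one at a time, bumping the leftmost entry strictly greater than the inserted value down to the next row. The recording tableau Q records, in position (i, j), the step at which that cell was added to P.
  Insert 4 (step 1): P = [4];  Q = [1]
  Insert 9 (step 2): P = [4, 9];  Q = [1, 2]
  Insert 5 (step 3): P = [4, 5] / [9];  Q = [1, 2] / [3]
  Insert 8 (step 4): P = [4, 5, 8] / [9];  Q = [1, 2, 4] / [3]
  Insert 6 (step 5): P = [4, 5, 6] / [8] / [9];  Q = [1, 2, 4] / [3] / [5]
  Insert 1 (step 6): P = [1, 5, 6] / [4] / [8] / [9];  Q = [1, 2, 4] / [3] / [5] / [6]
  Insert 3 (step 7): P = [1, 3, 6] / [4, 5] / [8] / [9];  Q = [1, 2, 4] / [3, 7] / [5] / [6]
  Insert 7 (step 8): P = [1, 3, 6, 7] / [4, 5] / [8] / [9];  Q = [1, 2, 4, 8] / [3, 7] / [5] / [6]
  Insert 2 (step 9): P = [1, 2, 6, 7] / [3, 5] / [4] / [8] / [9];  Q = [1, 2, 4, 8] / [3, 7] / [5] / [6] / [9]
Final shape: (4, 2, 1, 1, 1).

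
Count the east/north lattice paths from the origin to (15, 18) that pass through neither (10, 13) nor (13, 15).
Number of paths = 488838688

Inclusion–exclusion. Total paths: C(33, 15) = 1037158320. Through P₁: C(23, 10)·C(10, 5) = 288304632. Through P₂: C(28, 13)·C(5, 2) = 374421600. Since P₁ is strictly southwest of P₂, a monotone path through both must visit P₁ then P₂; paths through both = C(23, 10)·C(5, 3)·C(5, 2) = 114406600. Avoid both = 1037158320 − 288304632 − 374421600 + 114406600 = 488838688.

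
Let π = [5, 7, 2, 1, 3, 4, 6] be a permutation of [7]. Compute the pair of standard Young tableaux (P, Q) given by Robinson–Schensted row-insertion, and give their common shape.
P = [1, 3, 4, 6] / [2, 7] / [5];  Q = [1, 2, 6, 7] / [3, 5] / [4];  common shape = (4, 2, 1)

Row-insert the values π_1, π_2, … into P one at a time, bumping the leftmost entry strictly greater than the inserted value down to the next row. The recording tableau Q records, in position (i, j), the step at which that cell was added to P.
  Insert 5 (step 1): P = [5];  Q = [1]
  Insert 7 (step 2): P = [5, 7];  Q = [1, 2]
  Insert 2 (step 3): P = [2, 7] / [5];  Q = [1, 2] / [3]
  Insert 1 (step 4): P = [1, 7] / [2] / [5];  Q = [1, 2] / [3] / [4]
  Insert 3 (step 5): P = [1, 3] / [2, 7] / [5];  Q = [1, 2] / [3, 5] / [4]
  Insert 4 (step 6): P = [1, 3, 4] / [2, 7] / [5];  Q = [1, 2, 6] / [3, 5] / [4]
  Insert 6 (step 7): P = [1, 3, 4, 6] / [2, 7] / [5];  Q = [1, 2, 6, 7] / [3, 5] / [4]
Final shape: (4, 2, 1).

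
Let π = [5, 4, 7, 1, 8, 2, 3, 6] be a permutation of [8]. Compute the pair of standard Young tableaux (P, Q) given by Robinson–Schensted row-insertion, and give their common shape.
P = [1, 2, 3, 6] / [4, 7, 8] / [5];  Q = [1, 3, 5, 8] / [2, 6, 7] / [4];  common shape = (4, 3, 1)

Row-insert the values π_1, π_2, … into P one at a time, bumping the leftmost entry strictly greater than the inserted value down to the next row. The recording tableau Q records, in position (i, j), the step at which that cell was added to P.
  Insert 5 (step 1): P = [5];  Q = [1]
  Insert 4 (step 2): P = [4] / [5];  Q = [1] / [2]
  Insert 7 (step 3): P = [4, 7] / [5];  Q = [1, 3] / [2]
  Insert 1 (step 4): P = [1, 7] / [4] / [5];  Q = [1, 3] / [2] / [4]
  Insert 8 (step 5): P = [1, 7, 8] / [4] / [5];  Q = [1, 3, 5] / [2] / [4]
  Insert 2 (step 6): P = [1, 2, 8] / [4, 7] / [5];  Q = [1, 3, 5] / [2, 6] / [4]
  Insert 3 (step 7): P = [1, 2, 3] / [4, 7, 8] / [5];  Q = [1, 3, 5] / [2, 6, 7] / [4]
  Insert 6 (step 8): P = [1, 2, 3, 6] / [4, 7, 8] / [5];  Q = [1, 3, 5, 8] / [2, 6, 7] / [4]
Final shape: (4, 3, 1).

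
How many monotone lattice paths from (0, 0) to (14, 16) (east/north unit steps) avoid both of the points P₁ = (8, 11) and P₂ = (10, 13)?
Number of paths = 86333701

Inclusion–exclusion. Total paths: C(30, 14) = 145422675. Through P₁: C(19, 8)·C(11, 6) = 34918884. Through P₂: C(23, 10)·C(7, 4) = 40042310. Since P₁ is strictly southwest of P₂, a monotone path through both must visit P₁ then P₂; paths through both = C(19, 8)·C(4, 2)·C(7, 4) = 15872220. Avoid both = 145422675 − 34918884 − 40042310 + 15872220 = 86333701.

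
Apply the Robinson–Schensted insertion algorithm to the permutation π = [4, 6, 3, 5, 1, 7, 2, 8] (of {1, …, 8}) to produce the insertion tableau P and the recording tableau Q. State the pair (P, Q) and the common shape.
P = [1, 2, 7, 8] / [3, 5] / [4, 6];  Q = [1, 2, 6, 8] / [3, 4] / [5, 7];  common shape = (4, 2, 2)

Row-insert the values π_1, π_2, … into P one at a time, bumping the leftmost entry strictly greater than the inserted value down to the next row. The recording tableau Q records, in position (i, j), the step at which that cell was added to P.
  Insert 4 (step 1): P = [4];  Q = [1]
  Insert 6 (step 2): P = [4, 6];  Q = [1, 2]
  Insert 3 (step 3): P = [3, 6] / [4];  Q = [1, 2] / [3]
  Insert 5 (step 4): P = [3, 5] / [4, 6];  Q = [1, 2] / [3, 4]
  Insert 1 (step 5): P = [1, 5] / [3, 6] / [4];  Q = [1, 2] / [3, 4] / [5]
  Insert 7 (step 6): P = [1, 5, 7] / [3, 6] / [4];  Q = [1, 2, 6] / [3, 4] / [5]
  Insert 2 (step 7): P = [1, 2, 7] / [3, 5] / [4, 6];  Q = [1, 2, 6] / [3, 4] / [5, 7]
  Insert 8 (step 8): P = [1, 2, 7, 8] / [3, 5] / [4, 6];  Q = [1, 2, 6, 8] / [3, 4] / [5, 7]
Final shape: (4, 2, 2).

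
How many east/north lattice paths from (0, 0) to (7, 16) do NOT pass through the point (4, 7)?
Number of paths = 172557

Total paths from (0, 0) to (7, 16): C(23, 7) = 245157. Paths through (4, 7): (paths (0, 0) → (4, 7)) × (paths (4, 7) → (7, 16)) = C(11, 4) · C(12, 3) = 330 · 220 = 72600. Avoidance count = 245157 − 72600 = 172557.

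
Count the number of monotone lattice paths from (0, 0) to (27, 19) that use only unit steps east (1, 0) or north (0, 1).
Number of paths = 4154246671960

A monotone lattice path from (0, 0) to (27, 19) consists of 27 east steps and 19 north steps in some order, so it is determined by which 27 of the 46 steps are east. The count is C(46, 27) = 4154246671960.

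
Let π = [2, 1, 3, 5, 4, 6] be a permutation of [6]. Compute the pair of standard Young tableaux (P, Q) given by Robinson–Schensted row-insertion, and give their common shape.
P = [1, 3, 4, 6] / [2, 5];  Q = [1, 3, 4, 6] / [2, 5];  common shape = (4, 2)

Row-insert the values π_1, π_2, … into P one at a time, bumping the leftmost entry strictly greater than the inserted value down to the next row. The recording tableau Q records, in position (i, j), the step at which that cell was added to P.
  Insert 2 (step 1): P = [2];  Q = [1]
  Insert 1 (step 2): P = [1] / [2];  Q = [1] / [2]
  Insert 3 (step 3): P = [1, 3] / [2];  Q = [1, 3] / [2]
  Insert 5 (step 4): P = [1, 3, 5] / [2];  Q = [1, 3, 4] / [2]
  Insert 4 (step 5): P = [1, 3, 4] / [2, 5];  Q = [1, 3, 4] / [2, 5]
  Insert 6 (step 6): P = [1, 3, 4, 6] / [2, 5];  Q = [1, 3, 4, 6] / [2, 5]
Final shape: (4, 2).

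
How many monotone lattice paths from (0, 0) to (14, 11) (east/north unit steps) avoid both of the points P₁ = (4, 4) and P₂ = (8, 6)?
Number of paths = 2193754

Inclusion–exclusion. Total paths: C(25, 14) = 4457400. Through P₁: C(8, 4)·C(17, 10) = 1361360. Through P₂: C(14, 8)·C(11, 6) = 1387386. Since P₁ is strictly southwest of P₂, a monotone path through both must visit P₁ then P₂; paths through both = C(8, 4)·C(6, 4)·C(11, 6) = 485100. Avoid both = 4457400 − 1361360 − 1387386 + 485100 = 2193754.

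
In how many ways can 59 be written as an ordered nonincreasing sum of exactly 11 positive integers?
p(59, 11 parts) = 61903

Partitions of n into exactly k parts are in bijection with partitions of n − k into at most k parts (subtract 1 from each part). So p(59, exactly 11) = p(48, parts ≤ 11). Computing via the recurrence p(m, j) = p(m, j−1) + p(m−j, j) gives 61903.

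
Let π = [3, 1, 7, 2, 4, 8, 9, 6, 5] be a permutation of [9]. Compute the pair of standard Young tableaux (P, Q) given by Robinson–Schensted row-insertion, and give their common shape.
P = [1, 2, 4, 5, 9] / [3, 6, 8] / [7];  Q = [1, 3, 5, 6, 7] / [2, 4, 8] / [9];  common shape = (5, 3, 1)

Row-insert the values π_1, π_2, … into P one at a time, bumping the leftmost entry strictly greater than the inserted value down to the next row. The recording tableau Q records, in position (i, j), the step at which that cell was added to P.
  Insert 3 (step 1): P = [3];  Q = [1]
  Insert 1 (step 2): P = [1] / [3];  Q = [1] / [2]
  Insert 7 (step 3): P = [1, 7] / [3];  Q = [1, 3] / [2]
  Insert 2 (step 4): P = [1, 2] / [3, 7];  Q = [1, 3] / [2, 4]
  Insert 4 (step 5): P = [1, 2, 4] / [3, 7];  Q = [1, 3, 5] / [2, 4]
  Insert 8 (step 6): P = [1, 2, 4, 8] / [3, 7];  Q = [1, 3, 5, 6] / [2, 4]
  Insert 9 (step 7): P = [1, 2, 4, 8, 9] / [3, 7];  Q = [1, 3, 5, 6, 7] / [2, 4]
  Insert 6 (step 8): P = [1, 2, 4, 6, 9] / [3, 7, 8];  Q = [1, 3, 5, 6, 7] / [2, 4, 8]
  Insert 5 (step 9): P = [1, 2, 4, 5, 9] / [3, 6, 8] / [7];  Q = [1, 3, 5, 6, 7] / [2, 4, 8] / [9]
Final shape: (5, 3, 1).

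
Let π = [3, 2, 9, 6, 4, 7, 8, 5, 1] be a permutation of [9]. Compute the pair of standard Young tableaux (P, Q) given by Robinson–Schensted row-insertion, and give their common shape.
P = [1, 4, 5, 8] / [2, 6, 7] / [3] / [9];  Q = [1, 3, 6, 7] / [2, 4, 8] / [5] / [9];  common shape = (4, 3, 1, 1)

Row-insert the values π_1, π_2, … into P one at a time, bumping the leftmost entry strictly greater than the inserted value down to the next row. The recording tableau Q records, in position (i, j), the step at which that cell was added to P.
  Insert 3 (step 1): P = [3];  Q = [1]
  Insert 2 (step 2): P = [2] / [3];  Q = [1] / [2]
  Insert 9 (step 3): P = [2, 9] / [3];  Q = [1, 3] / [2]
  Insert 6 (step 4): P = [2, 6] / [3, 9];  Q = [1, 3] / [2, 4]
  Insert 4 (step 5): P = [2, 4] / [3, 6] / [9];  Q = [1, 3] / [2, 4] / [5]
  Insert 7 (step 6): P = [2, 4, 7] / [3, 6] / [9];  Q = [1, 3, 6] / [2, 4] / [5]
  Insert 8 (step 7): P = [2, 4, 7, 8] / [3, 6] / [9];  Q = [1, 3, 6, 7] / [2, 4] / [5]
  Insert 5 (step 8): P = [2, 4, 5, 8] / [3, 6, 7] / [9];  Q = [1, 3, 6, 7] / [2, 4, 8] / [5]
  Insert 1 (step 9): P = [1, 4, 5, 8] / [2, 6, 7] / [3] / [9];  Q = [1, 3, 6, 7] / [2, 4, 8] / [5] / [9]
Final shape: (4, 3, 1, 1).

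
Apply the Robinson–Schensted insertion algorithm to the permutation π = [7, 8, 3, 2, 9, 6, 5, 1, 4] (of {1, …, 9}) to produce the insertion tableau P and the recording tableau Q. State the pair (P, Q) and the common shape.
P = [1, 4, 9] / [2, 5] / [3, 6] / [7, 8];  Q = [1, 2, 5] / [3, 6] / [4, 7] / [8, 9];  common shape = (3, 2, 2, 2)

Row-insert the values π_1, π_2, … into P one at a time, bumping the leftmost entry strictly greater than the inserted value down to the next row. The recording tableau Q records, in position (i, j), the step at which that cell was added to P.
  Insert 7 (step 1): P = [7];  Q = [1]
  Insert 8 (step 2): P = [7, 8];  Q = [1, 2]
  Insert 3 (step 3): P = [3, 8] / [7];  Q = [1, 2] / [3]
  Insert 2 (step 4): P = [2, 8] / [3] / [7];  Q = [1, 2] / [3] / [4]
  Insert 9 (step 5): P = [2, 8, 9] / [3] / [7];  Q = [1, 2, 5] / [3] / [4]
  Insert 6 (step 6): P = [2, 6, 9] / [3, 8] / [7];  Q = [1, 2, 5] / [3, 6] / [4]
  Insert 5 (step 7): P = [2, 5, 9] / [3, 6] / [7, 8];  Q = [1, 2, 5] / [3, 6] / [4, 7]
  Insert 1 (step 8): P = [1, 5, 9] / [2, 6] / [3, 8] / [7];  Q = [1, 2, 5] / [3, 6] / [4, 7] / [8]
  Insert 4 (step 9): P = [1, 4, 9] / [2, 5] / [3, 6] / [7, 8];  Q = [1, 2, 5] / [3, 6] / [4, 7] / [8, 9]
Final shape: (3, 2, 2, 2).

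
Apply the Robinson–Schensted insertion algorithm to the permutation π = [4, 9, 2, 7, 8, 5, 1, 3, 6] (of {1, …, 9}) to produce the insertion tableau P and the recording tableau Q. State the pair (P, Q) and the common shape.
P = [1, 3, 6] / [2, 5, 8] / [4, 7] / [9];  Q = [1, 2, 5] / [3, 4, 9] / [6, 8] / [7];  common shape = (3, 3, 2, 1)

Row-insert the values π_1, π_2, … into P one at a time, bumping the leftmost entry strictly greater than the inserted value down to the next row. The recording tableau Q records, in position (i, j), the step at which that cell was added to P.
  Insert 4 (step 1): P = [4];  Q = [1]
  Insert 9 (step 2): P = [4, 9];  Q = [1, 2]
  Insert 2 (step 3): P = [2, 9] / [4];  Q = [1, 2] / [3]
  Insert 7 (step 4): P = [2, 7] / [4, 9];  Q = [1, 2] / [3, 4]
  Insert 8 (step 5): P = [2, 7, 8] / [4, 9];  Q = [1, 2, 5] / [3, 4]
  Insert 5 (step 6): P = [2, 5, 8] / [4, 7] / [9];  Q = [1, 2, 5] / [3, 4] / [6]
  Insert 1 (step 7): P = [1, 5, 8] / [2, 7] / [4] / [9];  Q = [1, 2, 5] / [3, 4] / [6] / [7]
  Insert 3 (step 8): P = [1, 3, 8] / [2, 5] / [4, 7] / [9];  Q = [1, 2, 5] / [3, 4] / [6, 8] / [7]
  Insert 6 (step 9): P = [1, 3, 6] / [2, 5, 8] / [4, 7] / [9];  Q = [1, 2, 5] / [3, 4, 9] / [6, 8] / [7]
Final shape: (3, 3, 2, 1).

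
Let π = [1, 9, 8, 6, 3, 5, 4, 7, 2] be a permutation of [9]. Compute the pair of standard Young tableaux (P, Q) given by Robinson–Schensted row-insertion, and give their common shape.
P = [1, 2, 4, 7] / [3] / [5] / [6] / [8] / [9];  Q = [1, 2, 6, 8] / [3] / [4] / [5] / [7] / [9];  common shape = (4, 1, 1, 1, 1, 1)

Row-insert the values π_1, π_2, … into P one at a time, bumping the leftmost entry strictly greater than the inserted value down to the next row. The recording tableau Q records, in position (i, j), the step at which that cell was added to P.
  Insert 1 (step 1): P = [1];  Q = [1]
  Insert 9 (step 2): P = [1, 9];  Q = [1, 2]
  Insert 8 (step 3): P = [1, 8] / [9];  Q = [1, 2] / [3]
  Insert 6 (step 4): P = [1, 6] / [8] / [9];  Q = [1, 2] / [3] / [4]
  Insert 3 (step 5): P = [1, 3] / [6] / [8] / [9];  Q = [1, 2] / [3] / [4] / [5]
  Insert 5 (step 6): P = [1, 3, 5] / [6] / [8] / [9];  Q = [1, 2, 6] / [3] / [4] / [5]
  Insert 4 (step 7): P = [1, 3, 4] / [5] / [6] / [8] / [9];  Q = [1, 2, 6] / [3] / [4] / [5] / [7]
  Insert 7 (step 8): P = [1, 3, 4, 7] / [5] / [6] / [8] / [9];  Q = [1, 2, 6, 8] / [3] / [4] / [5] / [7]
  Insert 2 (step 9): P = [1, 2, 4, 7] / [3] / [5] / [6] / [8] / [9];  Q = [1, 2, 6, 8] / [3] / [4] / [5] / [7] / [9]
Final shape: (4, 1, 1, 1, 1, 1).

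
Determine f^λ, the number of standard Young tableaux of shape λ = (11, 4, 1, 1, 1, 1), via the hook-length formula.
# SYT of shape (11, 4, 1, 1, 1, 1) = 1322685

Hook-length formula: f^λ = n! / Π hook(c), product over all cells c of the Young diagram. For λ = (11, 4, 1, 1, 1, 1), n = 19 boxes. Hook lengths by row (left-to-right, top-to-bottom): [16, 11, 10, 9, 7, 6, 5, 4, 3, 2, 1]; [8, 3, 2, 1]; [4]; [3]; [2]; [1]. Product of hooks = 91968307200. So f^λ = 19! / 91968307200 = 121645100408832000 / 91968307200 = 1322685.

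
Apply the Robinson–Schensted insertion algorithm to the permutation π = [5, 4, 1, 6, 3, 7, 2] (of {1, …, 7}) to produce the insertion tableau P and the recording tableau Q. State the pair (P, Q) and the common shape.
P = [1, 2, 7] / [3, 6] / [4] / [5];  Q = [1, 4, 6] / [2, 5] / [3] / [7];  common shape = (3, 2, 1, 1)

Row-insert the values π_1, π_2, … into P one at a time, bumping the leftmost entry strictly greater than the inserted value down to the next row. The recording tableau Q records, in position (i, j), the step at which that cell was added to P.
  Insert 5 (step 1): P = [5];  Q = [1]
  Insert 4 (step 2): P = [4] / [5];  Q = [1] / [2]
  Insert 1 (step 3): P = [1] / [4] / [5];  Q = [1] / [2] / [3]
  Insert 6 (step 4): P = [1, 6] / [4] / [5];  Q = [1, 4] / [2] / [3]
  Insert 3 (step 5): P = [1, 3] / [4, 6] / [5];  Q = [1, 4] / [2, 5] / [3]
  Insert 7 (step 6): P = [1, 3, 7] / [4, 6] / [5];  Q = [1, 4, 6] / [2, 5] / [3]
  Insert 2 (step 7): P = [1, 2, 7] / [3, 6] / [4] / [5];  Q = [1, 4, 6] / [2, 5] / [3] / [7]
Final shape: (3, 2, 1, 1).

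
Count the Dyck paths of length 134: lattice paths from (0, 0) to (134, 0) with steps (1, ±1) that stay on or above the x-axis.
C_67 = 22033725021956517463358552614056949950

These Dyck paths are counted by the Catalan number C_n = (1/(n + 1)) · C(2n, n). For n = 67: C_67 = (1/68) · C(134, 67) = 1498293301493043187508381577755872596600/68 = 22033725021956517463358552614056949950.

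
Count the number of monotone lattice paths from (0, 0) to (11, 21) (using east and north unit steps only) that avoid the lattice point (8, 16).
Number of paths = 87838104

Total paths from (0, 0) to (11, 21): C(32, 11) = 129024480. Paths through (8, 16): (paths (0, 0) → (8, 16)) × (paths (8, 16) → (11, 21)) = C(24, 8) · C(8, 3) = 735471 · 56 = 41186376. Avoidance count = 129024480 − 41186376 = 87838104.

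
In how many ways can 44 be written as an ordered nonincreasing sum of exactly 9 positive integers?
p(44, 9 parts) = 6615

Partitions of n into exactly k parts are in bijection with partitions of n − k into at most k parts (subtract 1 from each part). So p(44, exactly 9) = p(35, parts ≤ 9). Computing via the recurrence p(m, j) = p(m, j−1) + p(m−j, j) gives 6615.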